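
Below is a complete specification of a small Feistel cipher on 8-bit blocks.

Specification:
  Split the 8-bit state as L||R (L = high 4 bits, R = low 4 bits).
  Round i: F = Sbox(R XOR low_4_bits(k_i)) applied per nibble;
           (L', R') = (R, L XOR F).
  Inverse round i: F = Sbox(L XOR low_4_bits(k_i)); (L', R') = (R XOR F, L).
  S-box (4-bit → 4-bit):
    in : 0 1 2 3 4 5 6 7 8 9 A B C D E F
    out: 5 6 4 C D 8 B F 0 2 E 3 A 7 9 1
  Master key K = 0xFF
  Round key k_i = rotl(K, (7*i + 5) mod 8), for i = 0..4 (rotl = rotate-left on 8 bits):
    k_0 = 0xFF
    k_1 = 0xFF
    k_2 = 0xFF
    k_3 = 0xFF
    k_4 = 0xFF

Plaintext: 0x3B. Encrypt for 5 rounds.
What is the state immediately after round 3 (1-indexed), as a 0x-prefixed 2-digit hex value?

s_0 = plaintext = 0x3B
s_1 = Round(s_0, k_0) = 0xBE
s_2 = Round(s_1, k_1) = 0xED
s_3 = Round(s_2, k_2) = 0xDA
s_4 = Round(s_3, k_3) = 0xA5
s_5 = Round(s_4, k_4) = 0x54

0xDA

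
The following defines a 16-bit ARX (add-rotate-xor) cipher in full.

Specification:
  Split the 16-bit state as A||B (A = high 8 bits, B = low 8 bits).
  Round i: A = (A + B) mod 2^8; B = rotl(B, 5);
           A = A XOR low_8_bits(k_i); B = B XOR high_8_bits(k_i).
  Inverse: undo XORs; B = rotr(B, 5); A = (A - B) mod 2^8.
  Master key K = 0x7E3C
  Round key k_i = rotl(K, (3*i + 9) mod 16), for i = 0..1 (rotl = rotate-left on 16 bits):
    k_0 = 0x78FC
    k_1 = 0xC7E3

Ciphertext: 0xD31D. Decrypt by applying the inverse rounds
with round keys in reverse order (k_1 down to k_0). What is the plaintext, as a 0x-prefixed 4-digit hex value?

s_0 = ciphertext = 0xD31D
s_1 = InvRound(s_0, k_1) = 0x5AD6
s_2 = InvRound(s_1, k_0) = 0x3175

0x3175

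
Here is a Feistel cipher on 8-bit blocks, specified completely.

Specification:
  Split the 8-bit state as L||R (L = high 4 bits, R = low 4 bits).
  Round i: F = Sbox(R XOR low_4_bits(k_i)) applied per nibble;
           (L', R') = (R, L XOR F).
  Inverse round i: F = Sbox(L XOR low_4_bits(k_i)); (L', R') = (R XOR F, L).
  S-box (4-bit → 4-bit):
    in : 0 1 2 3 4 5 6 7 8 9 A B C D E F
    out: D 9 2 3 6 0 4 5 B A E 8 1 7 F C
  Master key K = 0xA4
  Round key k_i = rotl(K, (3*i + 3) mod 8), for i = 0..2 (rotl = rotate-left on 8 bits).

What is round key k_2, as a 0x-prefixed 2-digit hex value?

K = 0xA4
k_0 = rotl(K, (3*0+3) mod 8) = rotl(K, 3) = 0x25
k_1 = rotl(K, (3*1+3) mod 8) = rotl(K, 6) = 0x29
k_2 = rotl(K, (3*2+3) mod 8) = rotl(K, 1) = 0x49

0x49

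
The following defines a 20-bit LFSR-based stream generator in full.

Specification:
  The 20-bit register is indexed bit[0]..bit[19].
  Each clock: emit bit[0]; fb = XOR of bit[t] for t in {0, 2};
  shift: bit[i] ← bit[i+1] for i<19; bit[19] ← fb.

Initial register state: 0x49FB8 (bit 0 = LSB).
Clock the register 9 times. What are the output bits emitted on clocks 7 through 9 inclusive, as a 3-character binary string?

reg_0 = 0x49FB8
clock 1: out=0, reg = 0x24FDC
clock 2: out=0, reg = 0x927EE
clock 3: out=0, reg = 0xC93F7
clock 4: out=1, reg = 0x649FB
clock 5: out=1, reg = 0xB24FD
clock 6: out=1, reg = 0x5927E
clock 7: out=0, reg = 0xAC93F
clock 8: out=1, reg = 0x5649F
clock 9: out=1, reg = 0x2B24F

011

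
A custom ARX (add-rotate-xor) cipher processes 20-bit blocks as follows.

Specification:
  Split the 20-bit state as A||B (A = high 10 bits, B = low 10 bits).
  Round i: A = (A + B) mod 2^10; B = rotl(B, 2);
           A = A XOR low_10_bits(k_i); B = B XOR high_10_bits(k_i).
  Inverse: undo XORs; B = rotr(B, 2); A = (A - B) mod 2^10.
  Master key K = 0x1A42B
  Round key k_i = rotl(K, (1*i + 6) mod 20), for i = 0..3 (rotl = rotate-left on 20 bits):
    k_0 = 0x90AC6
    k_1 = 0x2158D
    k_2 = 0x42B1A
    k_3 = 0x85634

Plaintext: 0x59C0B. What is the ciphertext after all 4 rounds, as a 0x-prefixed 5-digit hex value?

s_0 = plaintext = 0x59C0B
s_1 = Round(s_0, k_0) = 0xED26E
s_2 = Round(s_1, k_1) = 0xEBD3F
s_3 = Round(s_2, k_2) = 0xFD1F7
s_4 = Round(s_3, k_3) = 0xF7DC8

0xF7DC8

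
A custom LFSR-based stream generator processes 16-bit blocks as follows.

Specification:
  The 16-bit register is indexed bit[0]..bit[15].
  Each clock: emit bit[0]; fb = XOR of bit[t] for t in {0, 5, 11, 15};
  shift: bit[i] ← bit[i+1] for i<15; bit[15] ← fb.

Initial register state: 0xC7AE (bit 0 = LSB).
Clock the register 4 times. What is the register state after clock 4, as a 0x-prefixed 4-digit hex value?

0x6C7A

reg_0 = 0xC7AE
clock 1: out=0, reg = 0x63D7
clock 2: out=1, reg = 0xB1EB
clock 3: out=1, reg = 0xD8F5
clock 4: out=1, reg = 0x6C7A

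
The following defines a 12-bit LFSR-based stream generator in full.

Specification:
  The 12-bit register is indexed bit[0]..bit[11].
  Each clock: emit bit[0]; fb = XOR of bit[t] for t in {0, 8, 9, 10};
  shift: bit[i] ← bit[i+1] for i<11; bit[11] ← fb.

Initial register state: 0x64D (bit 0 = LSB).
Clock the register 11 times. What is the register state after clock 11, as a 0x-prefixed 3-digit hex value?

0xF4A

reg_0 = 0x64D
clock 1: out=1, reg = 0xB26
clock 2: out=0, reg = 0x593
clock 3: out=1, reg = 0xAC9
clock 4: out=1, reg = 0x564
clock 5: out=0, reg = 0x2B2
clock 6: out=0, reg = 0x959
clock 7: out=1, reg = 0x4AC
clock 8: out=0, reg = 0xA56
clock 9: out=0, reg = 0xD2B
clock 10: out=1, reg = 0xE95
clock 11: out=1, reg = 0xF4A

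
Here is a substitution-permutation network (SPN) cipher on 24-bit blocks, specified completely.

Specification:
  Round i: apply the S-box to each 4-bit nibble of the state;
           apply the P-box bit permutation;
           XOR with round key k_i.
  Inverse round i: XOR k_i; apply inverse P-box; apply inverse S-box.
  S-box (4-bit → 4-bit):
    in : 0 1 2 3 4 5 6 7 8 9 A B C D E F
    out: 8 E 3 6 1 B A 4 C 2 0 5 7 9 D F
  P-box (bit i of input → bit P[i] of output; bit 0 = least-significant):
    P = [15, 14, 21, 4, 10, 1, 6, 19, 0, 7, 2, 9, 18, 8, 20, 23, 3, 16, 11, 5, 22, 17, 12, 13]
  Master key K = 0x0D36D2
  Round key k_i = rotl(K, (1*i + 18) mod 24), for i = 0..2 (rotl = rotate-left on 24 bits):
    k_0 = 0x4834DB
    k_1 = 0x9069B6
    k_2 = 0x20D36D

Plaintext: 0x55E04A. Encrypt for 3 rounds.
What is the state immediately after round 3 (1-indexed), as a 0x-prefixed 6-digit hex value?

0x6E5E76

s_0 = plaintext = 0x55E04A
s_1 = Round(s_0, k_0) = 0x9F12F3
s_2 = Round(s_1, k_1) = 0x2B245D
s_3 = Round(s_2, k_2) = 0x6E5E76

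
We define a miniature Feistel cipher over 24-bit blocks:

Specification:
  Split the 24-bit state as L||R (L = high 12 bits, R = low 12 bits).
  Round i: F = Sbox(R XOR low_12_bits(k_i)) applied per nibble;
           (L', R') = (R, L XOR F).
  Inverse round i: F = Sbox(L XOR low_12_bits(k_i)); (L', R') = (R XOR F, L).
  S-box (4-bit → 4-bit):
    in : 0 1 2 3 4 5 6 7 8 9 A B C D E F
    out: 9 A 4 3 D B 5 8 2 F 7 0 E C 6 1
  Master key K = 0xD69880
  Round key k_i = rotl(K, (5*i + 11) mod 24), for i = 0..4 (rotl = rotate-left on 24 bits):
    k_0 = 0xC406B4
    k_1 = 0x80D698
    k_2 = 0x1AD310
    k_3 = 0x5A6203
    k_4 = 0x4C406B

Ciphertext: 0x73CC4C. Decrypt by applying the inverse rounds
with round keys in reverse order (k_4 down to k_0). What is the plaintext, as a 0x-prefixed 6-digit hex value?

s_0 = ciphertext = 0x73CC4C
s_1 = InvRound(s_0, k_4) = 0x4F473C
s_2 = InvRound(s_1, k_3) = 0x2244F4
s_3 = InvRound(s_2, k_2) = 0xEC9224
s_4 = InvRound(s_3, k_1) = 0x09EEC9
s_5 = InvRound(s_4, k_0) = 0xB8E09E

0xB8E09E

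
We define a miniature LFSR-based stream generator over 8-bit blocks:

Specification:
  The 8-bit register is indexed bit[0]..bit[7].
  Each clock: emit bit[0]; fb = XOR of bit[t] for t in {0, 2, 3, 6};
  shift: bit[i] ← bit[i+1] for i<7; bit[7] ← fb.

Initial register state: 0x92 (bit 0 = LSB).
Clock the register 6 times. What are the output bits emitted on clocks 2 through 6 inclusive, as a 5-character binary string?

10010

reg_0 = 0x92
clock 1: out=0, reg = 0x49
clock 2: out=1, reg = 0xA4
clock 3: out=0, reg = 0xD2
clock 4: out=0, reg = 0xE9
clock 5: out=1, reg = 0xF4
clock 6: out=0, reg = 0x7A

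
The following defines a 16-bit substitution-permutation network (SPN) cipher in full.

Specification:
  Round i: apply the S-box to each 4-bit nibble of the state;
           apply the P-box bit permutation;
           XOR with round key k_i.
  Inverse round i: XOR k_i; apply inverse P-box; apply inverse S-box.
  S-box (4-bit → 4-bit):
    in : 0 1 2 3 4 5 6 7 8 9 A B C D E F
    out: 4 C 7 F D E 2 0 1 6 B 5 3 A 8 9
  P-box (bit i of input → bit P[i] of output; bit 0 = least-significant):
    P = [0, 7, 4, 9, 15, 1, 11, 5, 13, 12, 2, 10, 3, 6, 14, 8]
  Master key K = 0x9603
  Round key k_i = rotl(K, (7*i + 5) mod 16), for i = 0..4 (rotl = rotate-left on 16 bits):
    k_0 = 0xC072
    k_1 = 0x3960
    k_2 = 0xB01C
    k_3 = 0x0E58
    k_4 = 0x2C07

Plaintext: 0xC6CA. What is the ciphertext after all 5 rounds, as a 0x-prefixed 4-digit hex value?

s_0 = plaintext = 0xC6CA
s_1 = Round(s_0, k_0) = 0x52B9
s_2 = Round(s_1, k_1) = 0xC0B4
s_3 = Round(s_2, k_2) = 0x3A41
s_4 = Round(s_3, k_3) = 0xF120
s_5 = Round(s_4, k_4) = 0xA119

0xA119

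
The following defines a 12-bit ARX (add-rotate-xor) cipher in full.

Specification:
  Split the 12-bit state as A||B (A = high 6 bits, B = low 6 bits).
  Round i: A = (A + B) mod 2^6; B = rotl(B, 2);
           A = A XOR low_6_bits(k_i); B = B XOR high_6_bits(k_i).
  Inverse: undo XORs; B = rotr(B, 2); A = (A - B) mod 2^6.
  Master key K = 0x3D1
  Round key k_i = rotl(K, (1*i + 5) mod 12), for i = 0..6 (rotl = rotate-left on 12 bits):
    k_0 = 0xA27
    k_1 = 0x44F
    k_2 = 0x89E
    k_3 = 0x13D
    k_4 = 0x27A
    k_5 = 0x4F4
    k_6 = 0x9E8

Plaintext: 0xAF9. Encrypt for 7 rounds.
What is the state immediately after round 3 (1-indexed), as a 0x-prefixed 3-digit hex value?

0x514

s_0 = plaintext = 0xAF9
s_1 = Round(s_0, k_0) = 0x0CF
s_2 = Round(s_1, k_1) = 0x76D
s_3 = Round(s_2, k_2) = 0x514
s_4 = Round(s_3, k_3) = 0x555
s_5 = Round(s_4, k_4) = 0x41C
s_6 = Round(s_5, k_5) = 0x622
s_7 = Round(s_6, k_6) = 0x4AD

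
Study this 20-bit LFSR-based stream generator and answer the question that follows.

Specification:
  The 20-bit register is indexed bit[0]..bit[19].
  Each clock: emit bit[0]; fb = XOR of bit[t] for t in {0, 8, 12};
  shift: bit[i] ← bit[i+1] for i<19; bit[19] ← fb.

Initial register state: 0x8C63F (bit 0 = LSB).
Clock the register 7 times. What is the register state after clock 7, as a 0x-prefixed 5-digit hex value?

reg_0 = 0x8C63F
clock 1: out=1, reg = 0xC631F
clock 2: out=1, reg = 0x6318F
clock 3: out=1, reg = 0xB18C7
clock 4: out=1, reg = 0x58C63
clock 5: out=1, reg = 0xAC631
clock 6: out=1, reg = 0xD6318
clock 7: out=0, reg = 0xEB18C

0xEB18C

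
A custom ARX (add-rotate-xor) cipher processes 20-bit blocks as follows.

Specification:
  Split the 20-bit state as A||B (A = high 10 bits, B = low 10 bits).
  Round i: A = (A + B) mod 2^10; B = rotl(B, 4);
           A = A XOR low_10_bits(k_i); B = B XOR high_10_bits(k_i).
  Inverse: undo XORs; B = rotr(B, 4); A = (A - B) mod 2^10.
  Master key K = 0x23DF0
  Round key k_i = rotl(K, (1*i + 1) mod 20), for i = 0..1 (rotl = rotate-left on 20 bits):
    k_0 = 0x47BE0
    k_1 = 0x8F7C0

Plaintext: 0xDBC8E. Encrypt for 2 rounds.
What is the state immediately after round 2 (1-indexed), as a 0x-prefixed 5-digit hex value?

0x765FA

s_0 = plaintext = 0xDBC8E
s_1 = Round(s_0, k_0) = 0x075FC
s_2 = Round(s_1, k_1) = 0x765FA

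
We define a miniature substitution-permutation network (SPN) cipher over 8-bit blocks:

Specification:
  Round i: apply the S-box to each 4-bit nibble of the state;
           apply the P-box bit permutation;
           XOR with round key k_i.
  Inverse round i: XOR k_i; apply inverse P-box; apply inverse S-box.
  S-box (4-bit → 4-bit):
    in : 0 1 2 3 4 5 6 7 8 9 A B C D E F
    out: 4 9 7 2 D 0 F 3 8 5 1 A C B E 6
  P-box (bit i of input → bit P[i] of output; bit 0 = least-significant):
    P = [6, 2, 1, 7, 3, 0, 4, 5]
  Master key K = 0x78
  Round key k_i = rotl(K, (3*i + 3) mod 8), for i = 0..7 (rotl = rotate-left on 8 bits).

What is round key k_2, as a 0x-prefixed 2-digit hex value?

K = 0x78
k_0 = rotl(K, (3*0+3) mod 8) = rotl(K, 3) = 0xC3
k_1 = rotl(K, (3*1+3) mod 8) = rotl(K, 6) = 0x1E
k_2 = rotl(K, (3*2+3) mod 8) = rotl(K, 1) = 0xF0

0xF0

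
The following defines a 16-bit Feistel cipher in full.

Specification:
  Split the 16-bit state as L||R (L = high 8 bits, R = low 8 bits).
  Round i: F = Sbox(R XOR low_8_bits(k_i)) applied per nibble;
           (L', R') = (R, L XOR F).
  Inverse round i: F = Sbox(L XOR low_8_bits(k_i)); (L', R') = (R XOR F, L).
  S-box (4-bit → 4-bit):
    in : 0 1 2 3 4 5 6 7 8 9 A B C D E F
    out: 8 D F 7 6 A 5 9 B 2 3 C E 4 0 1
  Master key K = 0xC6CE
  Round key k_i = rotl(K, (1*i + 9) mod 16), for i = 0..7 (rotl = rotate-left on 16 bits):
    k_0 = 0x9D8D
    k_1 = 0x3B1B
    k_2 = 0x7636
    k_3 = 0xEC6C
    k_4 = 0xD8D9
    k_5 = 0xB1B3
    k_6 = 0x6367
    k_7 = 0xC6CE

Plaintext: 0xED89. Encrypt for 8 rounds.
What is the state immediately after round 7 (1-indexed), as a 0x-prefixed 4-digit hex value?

s_0 = plaintext = 0xED89
s_1 = Round(s_0, k_0) = 0x896B
s_2 = Round(s_1, k_1) = 0x6B11
s_3 = Round(s_2, k_2) = 0x1192
s_4 = Round(s_3, k_3) = 0x9201
s_5 = Round(s_4, k_4) = 0x01D9
s_6 = Round(s_5, k_5) = 0xD952
s_7 = Round(s_6, k_6) = 0x52A3
s_8 = Round(s_7, k_7) = 0xA306

0x52A3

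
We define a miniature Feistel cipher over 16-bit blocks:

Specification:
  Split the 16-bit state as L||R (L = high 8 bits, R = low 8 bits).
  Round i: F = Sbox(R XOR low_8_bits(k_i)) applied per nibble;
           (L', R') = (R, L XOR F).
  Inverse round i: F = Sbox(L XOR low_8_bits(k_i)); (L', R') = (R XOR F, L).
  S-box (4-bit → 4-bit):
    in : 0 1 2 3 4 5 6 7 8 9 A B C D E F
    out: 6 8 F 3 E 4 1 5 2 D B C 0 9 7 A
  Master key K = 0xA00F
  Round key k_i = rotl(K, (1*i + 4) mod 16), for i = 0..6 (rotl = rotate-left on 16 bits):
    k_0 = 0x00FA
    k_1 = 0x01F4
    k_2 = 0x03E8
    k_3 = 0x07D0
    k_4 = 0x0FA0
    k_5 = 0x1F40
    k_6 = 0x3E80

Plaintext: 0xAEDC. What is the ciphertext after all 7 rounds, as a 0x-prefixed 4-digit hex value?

0xCFCA

s_0 = plaintext = 0xAEDC
s_1 = Round(s_0, k_0) = 0xDC5F
s_2 = Round(s_1, k_1) = 0x5F60
s_3 = Round(s_2, k_2) = 0x607D
s_4 = Round(s_3, k_3) = 0x7DD9
s_5 = Round(s_4, k_4) = 0xD920
s_6 = Round(s_5, k_5) = 0x20CF
s_7 = Round(s_6, k_6) = 0xCFCA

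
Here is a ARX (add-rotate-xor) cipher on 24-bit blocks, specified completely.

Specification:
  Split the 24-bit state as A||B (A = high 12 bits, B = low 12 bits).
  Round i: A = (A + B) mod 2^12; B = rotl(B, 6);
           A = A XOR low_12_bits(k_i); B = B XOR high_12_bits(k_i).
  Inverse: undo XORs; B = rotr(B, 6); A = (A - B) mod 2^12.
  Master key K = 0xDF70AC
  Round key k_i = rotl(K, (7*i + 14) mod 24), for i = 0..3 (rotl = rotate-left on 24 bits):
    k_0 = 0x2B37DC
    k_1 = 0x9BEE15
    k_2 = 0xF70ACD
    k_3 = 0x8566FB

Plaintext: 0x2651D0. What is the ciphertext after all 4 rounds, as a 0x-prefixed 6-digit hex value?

s_0 = plaintext = 0x2651D0
s_1 = Round(s_0, k_0) = 0x3E96B4
s_2 = Round(s_1, k_1) = 0x4884A4
s_3 = Round(s_2, k_2) = 0x3E1662
s_4 = Round(s_3, k_3) = 0xCB80CF

0xCB80CF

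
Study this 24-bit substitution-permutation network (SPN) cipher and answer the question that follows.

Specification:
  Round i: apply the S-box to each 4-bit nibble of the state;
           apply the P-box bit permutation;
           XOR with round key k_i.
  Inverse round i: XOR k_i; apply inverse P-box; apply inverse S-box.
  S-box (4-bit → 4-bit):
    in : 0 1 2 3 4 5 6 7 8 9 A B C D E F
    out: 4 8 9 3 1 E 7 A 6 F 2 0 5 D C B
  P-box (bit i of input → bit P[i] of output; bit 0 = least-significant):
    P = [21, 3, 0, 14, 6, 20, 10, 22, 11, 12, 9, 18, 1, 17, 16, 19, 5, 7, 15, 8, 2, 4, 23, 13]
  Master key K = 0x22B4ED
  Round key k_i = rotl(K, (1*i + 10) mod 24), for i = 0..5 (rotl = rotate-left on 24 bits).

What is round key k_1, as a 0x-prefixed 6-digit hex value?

0xA76915

K = 0x22B4ED
k_0 = rotl(K, (1*0+10) mod 24) = rotl(K, 10) = 0xD3B48A
k_1 = rotl(K, (1*1+10) mod 24) = rotl(K, 11) = 0xA76915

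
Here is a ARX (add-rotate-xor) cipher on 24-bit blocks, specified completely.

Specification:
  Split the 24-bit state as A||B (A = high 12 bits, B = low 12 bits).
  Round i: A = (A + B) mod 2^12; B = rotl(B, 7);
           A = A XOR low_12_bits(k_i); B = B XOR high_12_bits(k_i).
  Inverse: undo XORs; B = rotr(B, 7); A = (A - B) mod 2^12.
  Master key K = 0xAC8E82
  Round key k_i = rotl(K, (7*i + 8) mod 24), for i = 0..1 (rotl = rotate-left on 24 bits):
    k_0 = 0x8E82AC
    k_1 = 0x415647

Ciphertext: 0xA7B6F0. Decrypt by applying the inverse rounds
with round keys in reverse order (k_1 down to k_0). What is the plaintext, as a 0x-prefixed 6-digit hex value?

0x3939A8

s_0 = ciphertext = 0xA7B6F0
s_1 = InvRound(s_0, k_1) = 0xF97CA5
s_2 = InvRound(s_1, k_0) = 0x3939A8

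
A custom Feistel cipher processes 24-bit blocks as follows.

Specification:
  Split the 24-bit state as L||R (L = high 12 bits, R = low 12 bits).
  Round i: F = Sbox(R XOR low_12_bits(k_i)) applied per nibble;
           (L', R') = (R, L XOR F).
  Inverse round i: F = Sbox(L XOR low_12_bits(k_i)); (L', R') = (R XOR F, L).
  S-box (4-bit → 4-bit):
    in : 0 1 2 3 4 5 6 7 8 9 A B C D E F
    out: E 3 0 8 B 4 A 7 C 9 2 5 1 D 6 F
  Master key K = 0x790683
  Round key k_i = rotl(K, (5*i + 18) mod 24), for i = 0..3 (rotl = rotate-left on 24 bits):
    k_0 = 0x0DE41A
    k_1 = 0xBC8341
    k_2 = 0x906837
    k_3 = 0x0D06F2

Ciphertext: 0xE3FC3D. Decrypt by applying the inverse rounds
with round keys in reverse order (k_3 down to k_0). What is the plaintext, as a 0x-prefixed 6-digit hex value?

0x5C0399

s_0 = ciphertext = 0xE3FC3D
s_1 = InvRound(s_0, k_3) = 0x020E3F
s_2 = InvRound(s_1, k_2) = 0x208020
s_3 = InvRound(s_2, k_1) = 0x399208
s_4 = InvRound(s_3, k_0) = 0x5C0399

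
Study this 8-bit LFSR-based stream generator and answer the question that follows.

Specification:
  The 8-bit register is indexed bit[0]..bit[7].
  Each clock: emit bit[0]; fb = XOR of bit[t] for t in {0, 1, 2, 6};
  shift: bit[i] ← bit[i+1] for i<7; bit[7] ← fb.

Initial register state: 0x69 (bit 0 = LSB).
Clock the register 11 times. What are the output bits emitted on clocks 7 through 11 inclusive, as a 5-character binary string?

reg_0 = 0x69
clock 1: out=1, reg = 0x34
clock 2: out=0, reg = 0x9A
clock 3: out=0, reg = 0xCD
clock 4: out=1, reg = 0xE6
clock 5: out=0, reg = 0xF3
clock 6: out=1, reg = 0xF9
clock 7: out=1, reg = 0x7C
clock 8: out=0, reg = 0x3E
clock 9: out=0, reg = 0x1F
clock 10: out=1, reg = 0x8F
clock 11: out=1, reg = 0xC7

10011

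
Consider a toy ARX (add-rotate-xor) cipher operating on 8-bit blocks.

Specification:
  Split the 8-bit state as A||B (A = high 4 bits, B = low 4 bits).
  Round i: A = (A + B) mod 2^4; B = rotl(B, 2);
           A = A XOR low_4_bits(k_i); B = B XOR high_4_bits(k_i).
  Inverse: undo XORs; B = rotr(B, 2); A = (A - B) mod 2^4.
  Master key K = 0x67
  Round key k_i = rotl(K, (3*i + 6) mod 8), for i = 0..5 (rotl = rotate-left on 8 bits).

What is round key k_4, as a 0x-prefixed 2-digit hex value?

0x9D

K = 0x67
k_0 = rotl(K, (3*0+6) mod 8) = rotl(K, 6) = 0xD9
k_1 = rotl(K, (3*1+6) mod 8) = rotl(K, 1) = 0xCE
k_2 = rotl(K, (3*2+6) mod 8) = rotl(K, 4) = 0x76
k_3 = rotl(K, (3*3+6) mod 8) = rotl(K, 7) = 0xB3
k_4 = rotl(K, (3*4+6) mod 8) = rotl(K, 2) = 0x9D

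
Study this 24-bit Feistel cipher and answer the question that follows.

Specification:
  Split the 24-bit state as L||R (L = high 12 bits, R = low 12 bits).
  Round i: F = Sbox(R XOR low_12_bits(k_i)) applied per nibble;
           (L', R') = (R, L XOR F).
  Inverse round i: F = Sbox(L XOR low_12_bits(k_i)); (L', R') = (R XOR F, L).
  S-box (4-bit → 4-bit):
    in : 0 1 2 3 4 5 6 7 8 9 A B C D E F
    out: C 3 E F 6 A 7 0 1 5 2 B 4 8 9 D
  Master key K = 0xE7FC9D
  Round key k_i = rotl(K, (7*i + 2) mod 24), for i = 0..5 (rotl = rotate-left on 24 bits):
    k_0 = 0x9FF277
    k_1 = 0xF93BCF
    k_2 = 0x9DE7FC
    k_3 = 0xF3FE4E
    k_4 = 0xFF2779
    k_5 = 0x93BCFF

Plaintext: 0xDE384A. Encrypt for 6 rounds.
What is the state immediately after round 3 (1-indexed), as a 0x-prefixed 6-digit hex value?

s_0 = plaintext = 0xDE384A
s_1 = Round(s_0, k_0) = 0x84AF1B
s_2 = Round(s_1, k_1) = 0xF1BECC
s_3 = Round(s_2, k_2) = 0xECCAE7
s_4 = Round(s_3, k_3) = 0xAE78E9
s_5 = Round(s_4, k_4) = 0x8E97BB
s_6 = Round(s_5, k_5) = 0x7BB38F

0xECCAE7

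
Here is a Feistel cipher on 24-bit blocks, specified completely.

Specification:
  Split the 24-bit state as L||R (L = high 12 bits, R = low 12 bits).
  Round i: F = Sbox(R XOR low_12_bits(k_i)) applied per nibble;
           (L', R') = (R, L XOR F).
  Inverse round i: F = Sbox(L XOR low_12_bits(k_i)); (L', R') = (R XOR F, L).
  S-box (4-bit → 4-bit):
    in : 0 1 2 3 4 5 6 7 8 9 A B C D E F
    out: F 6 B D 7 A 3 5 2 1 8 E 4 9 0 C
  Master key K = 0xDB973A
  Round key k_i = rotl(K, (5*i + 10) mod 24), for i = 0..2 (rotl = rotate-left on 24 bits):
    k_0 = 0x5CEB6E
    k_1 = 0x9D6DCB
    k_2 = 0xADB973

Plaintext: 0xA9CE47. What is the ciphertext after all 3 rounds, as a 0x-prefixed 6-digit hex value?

0x7440F8

s_0 = plaintext = 0xA9CE47
s_1 = Round(s_0, k_0) = 0xE4702D
s_2 = Round(s_1, k_1) = 0x02D744
s_3 = Round(s_2, k_2) = 0x7440F8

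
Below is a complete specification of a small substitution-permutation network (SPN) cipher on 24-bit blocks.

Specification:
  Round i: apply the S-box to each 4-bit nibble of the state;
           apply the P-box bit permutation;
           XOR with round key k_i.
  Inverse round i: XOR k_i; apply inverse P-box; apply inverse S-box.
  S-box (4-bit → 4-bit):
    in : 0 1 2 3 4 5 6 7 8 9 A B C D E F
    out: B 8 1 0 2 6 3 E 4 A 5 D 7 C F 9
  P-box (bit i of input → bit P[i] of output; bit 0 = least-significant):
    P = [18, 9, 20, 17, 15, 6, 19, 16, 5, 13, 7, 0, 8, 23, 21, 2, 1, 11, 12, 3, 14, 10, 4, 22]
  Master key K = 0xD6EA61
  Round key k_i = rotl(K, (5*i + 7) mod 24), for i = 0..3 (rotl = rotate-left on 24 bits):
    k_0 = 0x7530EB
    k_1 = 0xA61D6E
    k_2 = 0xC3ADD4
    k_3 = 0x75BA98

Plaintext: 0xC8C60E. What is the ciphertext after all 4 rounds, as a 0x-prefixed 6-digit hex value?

0x6DAB59

s_0 = plaintext = 0xC8C60E
s_1 = Round(s_0, k_0) = 0xC2C79B
s_2 = Round(s_1, k_1) = 0x1178BD
s_3 = Round(s_2, k_2) = 0x382D58
s_4 = Round(s_3, k_3) = 0x6DAB59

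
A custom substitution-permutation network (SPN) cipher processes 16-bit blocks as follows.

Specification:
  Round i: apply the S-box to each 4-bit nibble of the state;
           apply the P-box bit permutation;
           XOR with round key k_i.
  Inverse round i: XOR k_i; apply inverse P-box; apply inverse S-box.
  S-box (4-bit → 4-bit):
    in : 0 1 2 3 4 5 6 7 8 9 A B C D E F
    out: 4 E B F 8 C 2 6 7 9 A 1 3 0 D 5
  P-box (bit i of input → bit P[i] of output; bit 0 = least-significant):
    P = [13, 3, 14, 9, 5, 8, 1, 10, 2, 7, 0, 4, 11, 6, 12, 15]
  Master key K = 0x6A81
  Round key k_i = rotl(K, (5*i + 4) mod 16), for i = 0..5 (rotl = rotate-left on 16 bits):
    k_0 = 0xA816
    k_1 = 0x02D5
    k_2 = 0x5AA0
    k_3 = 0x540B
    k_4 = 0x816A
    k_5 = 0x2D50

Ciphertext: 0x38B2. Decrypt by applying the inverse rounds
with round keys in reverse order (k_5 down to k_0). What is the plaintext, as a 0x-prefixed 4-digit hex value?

s_0 = ciphertext = 0x38B2
s_1 = InvRound(s_0, k_5) = 0x763D
s_2 = InvRound(s_1, k_4) = 0x1E1E
s_3 = InvRound(s_2, k_3) = 0xBED5
s_4 = InvRound(s_3, k_2) = 0xAE9F
s_5 = InvRound(s_4, k_1) = 0x2D5C
s_6 = InvRound(s_5, k_0) = 0xAD16

0xAD16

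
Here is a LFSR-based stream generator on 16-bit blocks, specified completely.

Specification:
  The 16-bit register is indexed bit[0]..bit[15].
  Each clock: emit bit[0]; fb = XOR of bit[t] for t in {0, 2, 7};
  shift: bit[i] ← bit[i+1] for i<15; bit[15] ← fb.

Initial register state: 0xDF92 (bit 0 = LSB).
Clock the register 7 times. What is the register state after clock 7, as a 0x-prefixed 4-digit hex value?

0x93BF

reg_0 = 0xDF92
clock 1: out=0, reg = 0xEFC9
clock 2: out=1, reg = 0x77E4
clock 3: out=0, reg = 0x3BF2
clock 4: out=0, reg = 0x9DF9
clock 5: out=1, reg = 0x4EFC
clock 6: out=0, reg = 0x277E
clock 7: out=0, reg = 0x93BF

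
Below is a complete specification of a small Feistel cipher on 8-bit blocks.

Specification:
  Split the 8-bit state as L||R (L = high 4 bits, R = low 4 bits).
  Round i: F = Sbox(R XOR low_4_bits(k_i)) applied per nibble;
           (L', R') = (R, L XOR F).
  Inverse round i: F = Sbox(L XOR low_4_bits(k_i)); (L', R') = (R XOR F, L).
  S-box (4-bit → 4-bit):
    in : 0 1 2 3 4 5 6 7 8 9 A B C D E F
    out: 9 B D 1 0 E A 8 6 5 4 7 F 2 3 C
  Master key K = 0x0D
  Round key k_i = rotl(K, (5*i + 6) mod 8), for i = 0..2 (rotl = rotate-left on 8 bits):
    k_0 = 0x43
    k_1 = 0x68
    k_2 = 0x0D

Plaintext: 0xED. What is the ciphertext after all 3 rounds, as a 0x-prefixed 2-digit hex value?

s_0 = plaintext = 0xED
s_1 = Round(s_0, k_0) = 0xDD
s_2 = Round(s_1, k_1) = 0xD3
s_3 = Round(s_2, k_2) = 0x3E

0x3E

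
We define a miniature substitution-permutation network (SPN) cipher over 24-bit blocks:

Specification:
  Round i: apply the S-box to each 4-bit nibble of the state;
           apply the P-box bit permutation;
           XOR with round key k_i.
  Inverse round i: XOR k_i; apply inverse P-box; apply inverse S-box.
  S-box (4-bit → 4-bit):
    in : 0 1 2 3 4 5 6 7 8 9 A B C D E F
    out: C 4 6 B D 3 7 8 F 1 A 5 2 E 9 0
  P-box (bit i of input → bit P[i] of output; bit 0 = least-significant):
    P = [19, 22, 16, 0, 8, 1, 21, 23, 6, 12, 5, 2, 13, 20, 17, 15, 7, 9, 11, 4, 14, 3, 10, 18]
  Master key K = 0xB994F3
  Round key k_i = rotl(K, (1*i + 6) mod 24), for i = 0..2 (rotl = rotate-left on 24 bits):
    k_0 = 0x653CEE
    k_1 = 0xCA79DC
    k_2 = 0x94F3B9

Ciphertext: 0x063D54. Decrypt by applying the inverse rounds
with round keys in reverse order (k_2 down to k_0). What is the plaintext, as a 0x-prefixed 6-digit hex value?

s_0 = ciphertext = 0x063D54
s_1 = InvRound(s_0, k_2) = 0x66D477
s_2 = InvRound(s_1, k_1) = 0xDBE18E
s_3 = InvRound(s_2, k_0) = 0x41D649

0x41D649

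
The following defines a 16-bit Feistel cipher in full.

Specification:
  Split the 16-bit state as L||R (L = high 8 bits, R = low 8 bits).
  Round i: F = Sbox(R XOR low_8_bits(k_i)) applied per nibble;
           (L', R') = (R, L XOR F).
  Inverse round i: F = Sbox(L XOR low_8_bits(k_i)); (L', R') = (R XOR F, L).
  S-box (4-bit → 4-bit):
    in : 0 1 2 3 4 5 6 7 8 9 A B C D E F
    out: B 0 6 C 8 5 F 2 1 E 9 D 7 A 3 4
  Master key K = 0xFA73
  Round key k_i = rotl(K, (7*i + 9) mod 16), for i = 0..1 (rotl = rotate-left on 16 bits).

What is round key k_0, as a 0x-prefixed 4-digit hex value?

0xE7F4

K = 0xFA73
k_0 = rotl(K, (7*0+9) mod 16) = rotl(K, 9) = 0xE7F4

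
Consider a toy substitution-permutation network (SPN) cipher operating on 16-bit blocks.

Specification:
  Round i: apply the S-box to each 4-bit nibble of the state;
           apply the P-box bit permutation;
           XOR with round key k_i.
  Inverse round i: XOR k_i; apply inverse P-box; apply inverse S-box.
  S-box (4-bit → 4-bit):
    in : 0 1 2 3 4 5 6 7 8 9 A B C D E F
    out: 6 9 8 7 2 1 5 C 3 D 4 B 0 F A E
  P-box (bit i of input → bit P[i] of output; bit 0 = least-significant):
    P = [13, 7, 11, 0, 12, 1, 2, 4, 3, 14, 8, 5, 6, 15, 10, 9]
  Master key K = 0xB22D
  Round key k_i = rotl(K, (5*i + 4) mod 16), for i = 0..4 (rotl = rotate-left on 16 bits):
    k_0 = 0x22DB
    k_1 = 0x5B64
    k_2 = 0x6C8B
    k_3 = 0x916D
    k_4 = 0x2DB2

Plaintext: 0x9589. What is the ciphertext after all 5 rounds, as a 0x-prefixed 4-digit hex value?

0x30D6

s_0 = plaintext = 0x9589
s_1 = Round(s_0, k_0) = 0x1C90
s_2 = Round(s_1, k_1) = 0x41B0
s_3 = Round(s_2, k_2) = 0xF431
s_4 = Round(s_3, k_3) = 0x676A
s_5 = Round(s_4, k_4) = 0x30D6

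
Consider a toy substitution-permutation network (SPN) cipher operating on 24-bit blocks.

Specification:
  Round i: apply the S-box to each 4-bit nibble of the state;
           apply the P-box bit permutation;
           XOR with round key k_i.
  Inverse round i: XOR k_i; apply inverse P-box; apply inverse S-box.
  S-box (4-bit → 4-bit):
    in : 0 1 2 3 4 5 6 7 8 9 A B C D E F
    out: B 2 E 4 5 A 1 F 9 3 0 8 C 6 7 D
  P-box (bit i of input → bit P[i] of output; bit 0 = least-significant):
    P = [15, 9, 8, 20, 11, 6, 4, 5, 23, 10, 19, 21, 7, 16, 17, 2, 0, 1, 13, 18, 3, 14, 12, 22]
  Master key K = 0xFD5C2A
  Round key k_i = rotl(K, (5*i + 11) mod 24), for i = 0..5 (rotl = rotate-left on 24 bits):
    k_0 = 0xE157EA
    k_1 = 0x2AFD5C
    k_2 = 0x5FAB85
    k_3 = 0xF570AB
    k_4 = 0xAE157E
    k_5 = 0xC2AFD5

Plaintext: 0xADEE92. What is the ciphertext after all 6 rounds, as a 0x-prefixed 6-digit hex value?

s_0 = plaintext = 0xADEE92
s_1 = Round(s_0, k_0) = 0x7A7828
s_2 = Round(s_1, k_1) = 0xD92DA0
s_3 = Round(s_2, k_2) = 0x447D82
s_4 = Round(s_3, k_3) = 0xEE4F06
s_5 = Round(s_4, k_4) = 0x04ED95
s_6 = Round(s_5, k_5) = 0x99C11C

0x99C11C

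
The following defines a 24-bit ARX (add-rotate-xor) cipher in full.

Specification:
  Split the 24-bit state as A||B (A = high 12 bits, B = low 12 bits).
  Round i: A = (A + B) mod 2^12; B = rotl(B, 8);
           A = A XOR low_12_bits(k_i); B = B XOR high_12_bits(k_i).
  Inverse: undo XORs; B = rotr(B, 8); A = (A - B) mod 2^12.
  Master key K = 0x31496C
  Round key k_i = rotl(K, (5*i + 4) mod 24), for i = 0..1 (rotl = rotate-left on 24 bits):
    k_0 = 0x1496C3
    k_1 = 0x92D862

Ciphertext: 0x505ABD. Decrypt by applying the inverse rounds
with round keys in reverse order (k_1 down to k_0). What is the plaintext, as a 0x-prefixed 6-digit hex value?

0xDFF4A8

s_0 = ciphertext = 0x505ABD
s_1 = InvRound(s_0, k_1) = 0x464903
s_2 = InvRound(s_1, k_0) = 0xDFF4A8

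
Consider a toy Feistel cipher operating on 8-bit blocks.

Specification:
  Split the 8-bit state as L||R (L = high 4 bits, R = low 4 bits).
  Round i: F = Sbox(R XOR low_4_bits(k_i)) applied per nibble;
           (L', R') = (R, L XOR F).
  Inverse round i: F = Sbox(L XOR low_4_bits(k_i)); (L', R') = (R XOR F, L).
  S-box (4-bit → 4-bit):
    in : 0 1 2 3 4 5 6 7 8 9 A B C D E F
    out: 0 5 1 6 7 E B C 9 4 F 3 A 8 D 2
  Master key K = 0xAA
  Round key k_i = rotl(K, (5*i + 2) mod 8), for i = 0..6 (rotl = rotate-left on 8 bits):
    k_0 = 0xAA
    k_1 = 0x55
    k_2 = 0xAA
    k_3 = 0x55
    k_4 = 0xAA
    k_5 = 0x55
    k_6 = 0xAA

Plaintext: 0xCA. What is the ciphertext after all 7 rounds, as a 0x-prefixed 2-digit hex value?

s_0 = plaintext = 0xCA
s_1 = Round(s_0, k_0) = 0xAC
s_2 = Round(s_1, k_1) = 0xCE
s_3 = Round(s_2, k_2) = 0xEB
s_4 = Round(s_3, k_3) = 0xB3
s_5 = Round(s_4, k_4) = 0x3F
s_6 = Round(s_5, k_5) = 0xFC
s_7 = Round(s_6, k_6) = 0xC4

0xC4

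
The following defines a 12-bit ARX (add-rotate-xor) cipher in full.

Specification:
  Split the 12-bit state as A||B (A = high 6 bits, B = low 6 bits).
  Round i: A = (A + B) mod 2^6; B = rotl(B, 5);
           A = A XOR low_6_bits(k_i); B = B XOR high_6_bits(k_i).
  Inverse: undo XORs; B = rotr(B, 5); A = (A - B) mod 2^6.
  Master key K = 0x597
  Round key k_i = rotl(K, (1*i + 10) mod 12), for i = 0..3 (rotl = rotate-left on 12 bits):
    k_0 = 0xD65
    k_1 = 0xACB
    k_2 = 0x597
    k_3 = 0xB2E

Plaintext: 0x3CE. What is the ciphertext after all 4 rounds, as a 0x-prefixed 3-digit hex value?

0xF4B

s_0 = plaintext = 0x3CE
s_1 = Round(s_0, k_0) = 0xE32
s_2 = Round(s_1, k_1) = 0x872
s_3 = Round(s_2, k_2) = 0x10F
s_4 = Round(s_3, k_3) = 0xF4B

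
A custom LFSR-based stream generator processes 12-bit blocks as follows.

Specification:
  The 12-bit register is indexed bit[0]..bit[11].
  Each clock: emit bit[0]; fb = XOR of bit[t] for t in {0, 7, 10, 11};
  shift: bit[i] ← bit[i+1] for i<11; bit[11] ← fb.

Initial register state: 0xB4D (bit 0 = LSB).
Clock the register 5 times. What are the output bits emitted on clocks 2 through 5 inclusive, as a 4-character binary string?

reg_0 = 0xB4D
clock 1: out=1, reg = 0x5A6
clock 2: out=0, reg = 0x2D3
clock 3: out=1, reg = 0x169
clock 4: out=1, reg = 0x8B4
clock 5: out=0, reg = 0x45A

0110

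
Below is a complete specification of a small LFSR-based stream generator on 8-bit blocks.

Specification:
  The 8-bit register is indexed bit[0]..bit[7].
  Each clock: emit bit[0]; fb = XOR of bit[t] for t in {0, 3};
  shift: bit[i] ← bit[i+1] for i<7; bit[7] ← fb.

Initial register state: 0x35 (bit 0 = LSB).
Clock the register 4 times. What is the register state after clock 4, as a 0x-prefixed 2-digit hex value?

reg_0 = 0x35
clock 1: out=1, reg = 0x9A
clock 2: out=0, reg = 0xCD
clock 3: out=1, reg = 0x66
clock 4: out=0, reg = 0x33

0x33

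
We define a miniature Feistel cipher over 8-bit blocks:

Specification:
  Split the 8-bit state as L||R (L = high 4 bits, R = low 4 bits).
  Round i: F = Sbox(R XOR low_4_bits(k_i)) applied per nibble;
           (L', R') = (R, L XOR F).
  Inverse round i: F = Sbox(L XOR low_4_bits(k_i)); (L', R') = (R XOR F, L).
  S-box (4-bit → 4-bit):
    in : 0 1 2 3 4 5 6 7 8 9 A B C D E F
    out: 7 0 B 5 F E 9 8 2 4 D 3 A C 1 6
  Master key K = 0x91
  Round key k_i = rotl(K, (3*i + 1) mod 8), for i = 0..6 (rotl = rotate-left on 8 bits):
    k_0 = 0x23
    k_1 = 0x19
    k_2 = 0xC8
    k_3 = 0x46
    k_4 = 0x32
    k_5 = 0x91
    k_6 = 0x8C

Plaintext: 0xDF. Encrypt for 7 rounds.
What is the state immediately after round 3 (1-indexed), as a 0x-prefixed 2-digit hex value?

0xEE

s_0 = plaintext = 0xDF
s_1 = Round(s_0, k_0) = 0xF7
s_2 = Round(s_1, k_1) = 0x7E
s_3 = Round(s_2, k_2) = 0xEE
s_4 = Round(s_3, k_3) = 0xEC
s_5 = Round(s_4, k_4) = 0xCF
s_6 = Round(s_5, k_5) = 0xFD
s_7 = Round(s_6, k_6) = 0xDF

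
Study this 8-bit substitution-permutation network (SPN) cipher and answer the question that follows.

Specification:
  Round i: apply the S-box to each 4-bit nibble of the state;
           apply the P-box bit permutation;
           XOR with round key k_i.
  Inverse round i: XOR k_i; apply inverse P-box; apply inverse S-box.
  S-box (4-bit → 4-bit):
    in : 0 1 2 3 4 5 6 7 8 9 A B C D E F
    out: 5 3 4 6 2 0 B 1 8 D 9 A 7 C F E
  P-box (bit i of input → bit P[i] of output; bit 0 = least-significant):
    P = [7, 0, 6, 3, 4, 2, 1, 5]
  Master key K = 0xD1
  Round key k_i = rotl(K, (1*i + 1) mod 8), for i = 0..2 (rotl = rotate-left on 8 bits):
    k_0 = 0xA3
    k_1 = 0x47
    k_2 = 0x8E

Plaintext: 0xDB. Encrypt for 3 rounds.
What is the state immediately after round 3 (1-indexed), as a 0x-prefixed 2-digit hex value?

0xF3

s_0 = plaintext = 0xDB
s_1 = Round(s_0, k_0) = 0x88
s_2 = Round(s_1, k_1) = 0x6F
s_3 = Round(s_2, k_2) = 0xF3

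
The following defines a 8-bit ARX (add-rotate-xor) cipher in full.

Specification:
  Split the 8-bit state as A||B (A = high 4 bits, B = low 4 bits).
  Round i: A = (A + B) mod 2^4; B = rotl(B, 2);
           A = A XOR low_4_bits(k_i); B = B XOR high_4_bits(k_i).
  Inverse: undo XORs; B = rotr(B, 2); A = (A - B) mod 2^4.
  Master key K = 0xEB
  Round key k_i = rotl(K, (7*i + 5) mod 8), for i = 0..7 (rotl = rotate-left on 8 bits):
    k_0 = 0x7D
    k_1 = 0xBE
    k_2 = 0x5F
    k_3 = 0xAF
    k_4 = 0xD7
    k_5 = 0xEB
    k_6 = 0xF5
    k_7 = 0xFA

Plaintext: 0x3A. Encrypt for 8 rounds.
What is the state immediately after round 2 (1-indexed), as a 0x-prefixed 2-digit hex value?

s_0 = plaintext = 0x3A
s_1 = Round(s_0, k_0) = 0x0D
s_2 = Round(s_1, k_1) = 0x3C
s_3 = Round(s_2, k_2) = 0x06
s_4 = Round(s_3, k_3) = 0x93
s_5 = Round(s_4, k_4) = 0xB1
s_6 = Round(s_5, k_5) = 0x7A
s_7 = Round(s_6, k_6) = 0x45
s_8 = Round(s_7, k_7) = 0x3A

0x3C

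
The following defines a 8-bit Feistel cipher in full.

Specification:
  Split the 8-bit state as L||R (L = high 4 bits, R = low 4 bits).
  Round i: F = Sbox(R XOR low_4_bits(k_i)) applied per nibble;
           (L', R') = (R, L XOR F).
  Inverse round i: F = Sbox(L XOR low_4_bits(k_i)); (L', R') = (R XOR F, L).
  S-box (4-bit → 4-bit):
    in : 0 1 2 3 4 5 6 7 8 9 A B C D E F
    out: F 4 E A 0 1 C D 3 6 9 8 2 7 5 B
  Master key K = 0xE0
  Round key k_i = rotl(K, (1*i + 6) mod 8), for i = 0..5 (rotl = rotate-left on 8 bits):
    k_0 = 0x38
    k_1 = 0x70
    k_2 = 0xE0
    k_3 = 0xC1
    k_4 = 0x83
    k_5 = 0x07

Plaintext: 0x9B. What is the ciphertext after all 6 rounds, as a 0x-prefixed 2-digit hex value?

0x2C

s_0 = plaintext = 0x9B
s_1 = Round(s_0, k_0) = 0xB3
s_2 = Round(s_1, k_1) = 0x31
s_3 = Round(s_2, k_2) = 0x17
s_4 = Round(s_3, k_3) = 0x7D
s_5 = Round(s_4, k_4) = 0xD2
s_6 = Round(s_5, k_5) = 0x2C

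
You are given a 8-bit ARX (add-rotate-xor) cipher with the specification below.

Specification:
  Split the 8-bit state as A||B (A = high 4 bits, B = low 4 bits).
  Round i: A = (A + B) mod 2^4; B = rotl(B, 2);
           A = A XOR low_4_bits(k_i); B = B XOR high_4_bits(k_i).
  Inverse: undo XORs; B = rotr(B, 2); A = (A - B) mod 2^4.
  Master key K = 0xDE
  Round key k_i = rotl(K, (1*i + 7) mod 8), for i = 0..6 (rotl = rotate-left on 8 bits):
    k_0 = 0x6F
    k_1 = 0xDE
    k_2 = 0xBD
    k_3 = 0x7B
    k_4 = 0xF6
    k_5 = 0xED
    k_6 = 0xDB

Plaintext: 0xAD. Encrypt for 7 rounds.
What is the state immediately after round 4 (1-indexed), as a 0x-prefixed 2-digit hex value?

s_0 = plaintext = 0xAD
s_1 = Round(s_0, k_0) = 0x81
s_2 = Round(s_1, k_1) = 0x79
s_3 = Round(s_2, k_2) = 0xDD
s_4 = Round(s_3, k_3) = 0x10
s_5 = Round(s_4, k_4) = 0x7F
s_6 = Round(s_5, k_5) = 0xB1
s_7 = Round(s_6, k_6) = 0x79

0x10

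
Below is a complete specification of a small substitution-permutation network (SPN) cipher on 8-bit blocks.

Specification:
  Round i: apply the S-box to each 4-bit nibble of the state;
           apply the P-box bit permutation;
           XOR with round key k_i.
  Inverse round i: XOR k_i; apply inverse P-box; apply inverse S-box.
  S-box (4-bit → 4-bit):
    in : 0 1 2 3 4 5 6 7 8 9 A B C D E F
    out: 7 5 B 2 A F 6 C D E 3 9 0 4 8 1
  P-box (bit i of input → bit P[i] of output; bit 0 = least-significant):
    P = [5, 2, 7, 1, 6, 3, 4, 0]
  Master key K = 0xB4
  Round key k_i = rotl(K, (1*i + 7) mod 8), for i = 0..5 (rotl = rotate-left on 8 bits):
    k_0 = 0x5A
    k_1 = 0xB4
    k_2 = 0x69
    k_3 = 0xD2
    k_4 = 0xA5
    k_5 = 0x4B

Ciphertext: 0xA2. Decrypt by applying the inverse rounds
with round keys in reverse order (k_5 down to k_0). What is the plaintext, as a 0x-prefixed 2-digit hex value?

0x03

s_0 = ciphertext = 0xA2
s_1 = InvRound(s_0, k_5) = 0x21
s_2 = InvRound(s_1, k_4) = 0xC6
s_3 = InvRound(s_2, k_3) = 0xD3
s_4 = InvRound(s_3, k_2) = 0x68
s_5 = InvRound(s_4, k_1) = 0x06
s_6 = InvRound(s_5, k_0) = 0x03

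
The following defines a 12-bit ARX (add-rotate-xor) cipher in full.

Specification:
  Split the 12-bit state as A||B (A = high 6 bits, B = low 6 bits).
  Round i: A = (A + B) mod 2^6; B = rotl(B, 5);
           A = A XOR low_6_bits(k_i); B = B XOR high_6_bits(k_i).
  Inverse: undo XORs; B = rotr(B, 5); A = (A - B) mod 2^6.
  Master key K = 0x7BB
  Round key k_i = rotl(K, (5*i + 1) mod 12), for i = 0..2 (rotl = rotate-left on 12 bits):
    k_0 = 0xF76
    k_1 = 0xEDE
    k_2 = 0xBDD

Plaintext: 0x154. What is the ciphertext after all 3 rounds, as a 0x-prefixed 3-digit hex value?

0x96F

s_0 = plaintext = 0x154
s_1 = Round(s_0, k_0) = 0xBF7
s_2 = Round(s_1, k_1) = 0xE00
s_3 = Round(s_2, k_2) = 0x96F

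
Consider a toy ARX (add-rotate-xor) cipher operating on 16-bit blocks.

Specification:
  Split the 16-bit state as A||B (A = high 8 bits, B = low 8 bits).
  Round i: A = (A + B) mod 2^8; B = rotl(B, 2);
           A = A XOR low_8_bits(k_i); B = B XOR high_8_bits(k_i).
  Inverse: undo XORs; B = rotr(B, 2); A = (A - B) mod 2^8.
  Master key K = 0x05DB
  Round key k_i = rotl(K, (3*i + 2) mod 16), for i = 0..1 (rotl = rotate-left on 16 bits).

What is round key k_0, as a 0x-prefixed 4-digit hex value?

0x176C

K = 0x05DB
k_0 = rotl(K, (3*0+2) mod 16) = rotl(K, 2) = 0x176C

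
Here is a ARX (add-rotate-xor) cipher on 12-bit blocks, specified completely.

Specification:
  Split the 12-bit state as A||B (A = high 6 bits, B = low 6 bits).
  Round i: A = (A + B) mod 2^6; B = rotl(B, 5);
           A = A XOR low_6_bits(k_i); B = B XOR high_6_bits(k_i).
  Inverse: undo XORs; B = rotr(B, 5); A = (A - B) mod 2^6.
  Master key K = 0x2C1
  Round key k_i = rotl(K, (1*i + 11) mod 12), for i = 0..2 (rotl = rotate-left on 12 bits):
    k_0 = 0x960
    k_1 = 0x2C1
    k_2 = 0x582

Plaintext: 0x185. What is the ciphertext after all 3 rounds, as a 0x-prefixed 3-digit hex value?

s_0 = plaintext = 0x185
s_1 = Round(s_0, k_0) = 0xAC7
s_2 = Round(s_1, k_1) = 0xCE8
s_3 = Round(s_2, k_2) = 0x642

0x642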